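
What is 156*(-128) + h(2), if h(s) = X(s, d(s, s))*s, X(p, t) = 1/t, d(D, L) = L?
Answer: -19967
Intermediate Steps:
h(s) = 1 (h(s) = s/s = 1)
156*(-128) + h(2) = 156*(-128) + 1 = -19968 + 1 = -19967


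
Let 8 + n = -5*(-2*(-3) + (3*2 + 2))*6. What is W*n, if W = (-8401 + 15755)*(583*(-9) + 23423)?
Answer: -57209178112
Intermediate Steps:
n = -428 (n = -8 - 5*(-2*(-3) + (3*2 + 2))*6 = -8 - 5*(6 + (6 + 2))*6 = -8 - 5*(6 + 8)*6 = -8 - 5*14*6 = -8 - 70*6 = -8 - 420 = -428)
W = 133666304 (W = 7354*(-5247 + 23423) = 7354*18176 = 133666304)
W*n = 133666304*(-428) = -57209178112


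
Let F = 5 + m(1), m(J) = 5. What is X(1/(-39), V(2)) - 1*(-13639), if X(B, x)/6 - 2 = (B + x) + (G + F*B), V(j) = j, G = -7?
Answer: 177051/13 ≈ 13619.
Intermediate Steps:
F = 10 (F = 5 + 5 = 10)
X(B, x) = -30 + 6*x + 66*B (X(B, x) = 12 + 6*((B + x) + (-7 + 10*B)) = 12 + 6*(-7 + x + 11*B) = 12 + (-42 + 6*x + 66*B) = -30 + 6*x + 66*B)
X(1/(-39), V(2)) - 1*(-13639) = (-30 + 6*2 + 66/(-39)) - 1*(-13639) = (-30 + 12 + 66*(-1/39)) + 13639 = (-30 + 12 - 22/13) + 13639 = -256/13 + 13639 = 177051/13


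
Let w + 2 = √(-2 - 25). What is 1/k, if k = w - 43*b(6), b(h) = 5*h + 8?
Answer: -1636/2676523 - 3*I*√3/2676523 ≈ -0.00061124 - 1.9414e-6*I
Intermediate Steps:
w = -2 + 3*I*√3 (w = -2 + √(-2 - 25) = -2 + √(-27) = -2 + 3*I*√3 ≈ -2.0 + 5.1962*I)
b(h) = 8 + 5*h
k = -1636 + 3*I*√3 (k = (-2 + 3*I*√3) - 43*(8 + 5*6) = (-2 + 3*I*√3) - 43*(8 + 30) = (-2 + 3*I*√3) - 43*38 = (-2 + 3*I*√3) - 1634 = -1636 + 3*I*√3 ≈ -1636.0 + 5.1962*I)
1/k = 1/(-1636 + 3*I*√3)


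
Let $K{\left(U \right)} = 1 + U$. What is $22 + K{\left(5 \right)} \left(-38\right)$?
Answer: $-206$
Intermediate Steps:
$22 + K{\left(5 \right)} \left(-38\right) = 22 + \left(1 + 5\right) \left(-38\right) = 22 + 6 \left(-38\right) = 22 - 228 = -206$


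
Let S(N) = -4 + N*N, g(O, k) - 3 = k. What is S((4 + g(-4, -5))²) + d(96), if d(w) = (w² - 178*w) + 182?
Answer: -7678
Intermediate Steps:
g(O, k) = 3 + k
d(w) = 182 + w² - 178*w
S(N) = -4 + N²
S((4 + g(-4, -5))²) + d(96) = (-4 + ((4 + (3 - 5))²)²) + (182 + 96² - 178*96) = (-4 + ((4 - 2)²)²) + (182 + 9216 - 17088) = (-4 + (2²)²) - 7690 = (-4 + 4²) - 7690 = (-4 + 16) - 7690 = 12 - 7690 = -7678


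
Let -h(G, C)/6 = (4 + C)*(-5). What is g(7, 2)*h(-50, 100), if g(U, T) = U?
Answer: 21840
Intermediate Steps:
h(G, C) = 120 + 30*C (h(G, C) = -6*(4 + C)*(-5) = -6*(-20 - 5*C) = 120 + 30*C)
g(7, 2)*h(-50, 100) = 7*(120 + 30*100) = 7*(120 + 3000) = 7*3120 = 21840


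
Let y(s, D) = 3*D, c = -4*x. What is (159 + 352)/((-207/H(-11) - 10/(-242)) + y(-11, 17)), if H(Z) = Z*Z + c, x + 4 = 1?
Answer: 8223523/796361 ≈ 10.326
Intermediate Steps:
x = -3 (x = -4 + 1 = -3)
c = 12 (c = -4*(-3) = 12)
H(Z) = 12 + Z**2 (H(Z) = Z*Z + 12 = Z**2 + 12 = 12 + Z**2)
(159 + 352)/((-207/H(-11) - 10/(-242)) + y(-11, 17)) = (159 + 352)/((-207/(12 + (-11)**2) - 10/(-242)) + 3*17) = 511/((-207/(12 + 121) - 10*(-1/242)) + 51) = 511/((-207/133 + 5/121) + 51) = 511/(-24382/16093 + 51) = 511/(796361/16093) = 511*(16093/796361) = 8223523/796361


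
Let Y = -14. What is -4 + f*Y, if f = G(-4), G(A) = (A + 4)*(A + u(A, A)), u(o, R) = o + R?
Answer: -4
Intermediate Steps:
u(o, R) = R + o
G(A) = 3*A*(4 + A) (G(A) = (A + 4)*(A + (A + A)) = (4 + A)*(A + 2*A) = (4 + A)*(3*A) = 3*A*(4 + A))
f = 0 (f = 3*(-4)*(4 - 4) = 3*(-4)*0 = 0)
-4 + f*Y = -4 + 0*(-14) = -4 + 0 = -4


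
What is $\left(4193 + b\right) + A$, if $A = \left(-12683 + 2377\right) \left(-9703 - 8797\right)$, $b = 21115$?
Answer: $190686308$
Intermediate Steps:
$A = 190661000$ ($A = \left(-10306\right) \left(-18500\right) = 190661000$)
$\left(4193 + b\right) + A = \left(4193 + 21115\right) + 190661000 = 25308 + 190661000 = 190686308$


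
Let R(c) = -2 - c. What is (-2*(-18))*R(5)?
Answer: -252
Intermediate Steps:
(-2*(-18))*R(5) = (-2*(-18))*(-2 - 1*5) = 36*(-2 - 5) = 36*(-7) = -252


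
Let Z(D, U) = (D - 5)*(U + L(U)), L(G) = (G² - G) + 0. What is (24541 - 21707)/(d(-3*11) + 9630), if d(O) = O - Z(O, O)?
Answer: 2834/50979 ≈ 0.055592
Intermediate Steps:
L(G) = G² - G
Z(D, U) = (-5 + D)*(U + U*(-1 + U)) (Z(D, U) = (D - 5)*(U + U*(-1 + U)) = (-5 + D)*(U + U*(-1 + U)))
d(O) = O - O²*(-5 + O)
(24541 - 21707)/(d(-3*11) + 9630) = (24541 - 21707)/((-3*11)*(1 - (-3*11)² + 5*(-3*11)) + 9630) = 2834/(-33*(1 - 1*(-33)² + 5*(-33)) + 9630) = 2834/(-33*(1 - 1*1089 - 165) + 9630) = 2834/(-33*(1 - 1089 - 165) + 9630) = 2834/(-33*(-1253) + 9630) = 2834/(41349 + 9630) = 2834/50979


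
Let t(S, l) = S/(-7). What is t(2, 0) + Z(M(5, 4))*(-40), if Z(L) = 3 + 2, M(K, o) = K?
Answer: -1402/7 ≈ -200.29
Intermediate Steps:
Z(L) = 5
t(S, l) = -S/7 (t(S, l) = S*(-1/7) = -S/7)
t(2, 0) + Z(M(5, 4))*(-40) = -1/7*2 + 5*(-40) = -2/7 - 200 = -1402/7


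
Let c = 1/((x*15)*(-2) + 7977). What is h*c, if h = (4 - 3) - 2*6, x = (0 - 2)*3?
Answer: -11/8157 ≈ -0.0013485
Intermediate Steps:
x = -6 (x = -2*3 = -6)
c = 1/8157 (c = 1/(-6*15*(-2) + 7977) = 1/(-90*(-2) + 7977) = 1/(180 + 7977) = 1/8157 ≈ 0.00012259)
h = -11 (h = 1 - 12 = -11)
h*c = -11*1/8157 = -11/8157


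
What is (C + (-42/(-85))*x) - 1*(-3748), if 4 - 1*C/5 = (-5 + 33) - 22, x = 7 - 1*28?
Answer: 316848/85 ≈ 3727.6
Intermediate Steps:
x = -21 (x = 7 - 28 = -21)
C = -10 (C = 20 - 5*((-5 + 33) - 22) = 20 - 5*(28 - 22) = 20 - 5*6 = 20 - 30 = -10)
(C + (-42/(-85))*x) - 1*(-3748) = (-10 - 42/(-85)*(-21)) - 1*(-3748) = (-10 - 42*(-1/85)*(-21)) + 3748 = (-10 + (42/85)*(-21)) + 3748 = (-10 - 882/85) + 3748 = -1732/85 + 3748 = 316848/85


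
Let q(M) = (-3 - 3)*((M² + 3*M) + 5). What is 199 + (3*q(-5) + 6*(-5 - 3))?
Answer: -119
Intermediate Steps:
q(M) = -30 - 18*M - 6*M² (q(M) = -6*(5 + M² + 3*M) = -30 - 18*M - 6*M²)
199 + (3*q(-5) + 6*(-5 - 3)) = 199 + (3*(-30 - 18*(-5) - 6*(-5)²) + 6*(-5 - 3)) = 199 + (3*(-30 + 90 - 6*25) + 6*(-8)) = 199 + (3*(-30 + 90 - 150) - 48) = 199 + (3*(-90) - 48) = 199 + (-270 - 48) = 199 - 318 = -119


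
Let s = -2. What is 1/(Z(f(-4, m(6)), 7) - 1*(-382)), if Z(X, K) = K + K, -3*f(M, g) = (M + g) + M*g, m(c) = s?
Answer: 1/396 ≈ 0.0025253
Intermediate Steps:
m(c) = -2
f(M, g) = -M/3 - g/3 - M*g/3 (f(M, g) = -((M + g) + M*g)/3 = -(M + g + M*g)/3 = -M/3 - g/3 - M*g/3)
Z(X, K) = 2*K
1/(Z(f(-4, m(6)), 7) - 1*(-382)) = 1/(2*7 - 1*(-382)) = 1/(14 + 382) = 1/396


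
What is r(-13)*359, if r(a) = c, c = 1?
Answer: 359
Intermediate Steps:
r(a) = 1
r(-13)*359 = 1*359 = 359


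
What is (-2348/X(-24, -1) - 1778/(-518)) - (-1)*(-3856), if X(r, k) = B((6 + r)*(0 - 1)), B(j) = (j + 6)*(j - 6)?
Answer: -10284959/2664 ≈ -3860.7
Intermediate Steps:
B(j) = (-6 + j)*(6 + j) (B(j) = (6 + j)*(-6 + j) = (-6 + j)*(6 + j))
X(r, k) = -36 + (-6 - r)² (X(r, k) = -36 + ((6 + r)*(0 - 1))² = -36 + ((6 + r)*(-1))² = -36 + (-6 - r)²)
(-2348/X(-24, -1) - 1778/(-518)) - (-1)*(-3856) = (-2348*(-1/(24*(12 - 24))) - 1778/(-518)) - (-1)*(-3856) = (-2348/((-24*(-12))) - 1778*(-1/518)) - 1*3856 = (-2348/288 + 127/37) - 3856 = (-2348*1/288 + 127/37) - 3856 = (-587/72 + 127/37) - 3856 = -12575/2664 - 3856 = -10284959/2664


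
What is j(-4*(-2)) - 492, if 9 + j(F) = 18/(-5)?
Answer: -2523/5 ≈ -504.60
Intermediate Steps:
j(F) = -63/5 (j(F) = -9 + 18/(-5) = -9 + 18*(-⅕) = -9 - 18/5 = -63/5)
j(-4*(-2)) - 492 = -63/5 - 492 = -2523/5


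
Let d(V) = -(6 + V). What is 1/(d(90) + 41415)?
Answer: 1/41319 ≈ 2.4202e-5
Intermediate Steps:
d(V) = -6 - V
1/(d(90) + 41415) = 1/((-6 - 1*90) + 41415) = 1/((-6 - 90) + 41415) = 1/(-96 + 41415) = 1/41319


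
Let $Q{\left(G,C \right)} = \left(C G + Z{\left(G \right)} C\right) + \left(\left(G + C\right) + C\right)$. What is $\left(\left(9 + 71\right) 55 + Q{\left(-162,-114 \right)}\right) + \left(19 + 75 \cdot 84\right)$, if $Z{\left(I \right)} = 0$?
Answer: $28797$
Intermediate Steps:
$Q{\left(G,C \right)} = G + 2 C + C G$ ($Q{\left(G,C \right)} = \left(C G + 0 C\right) + \left(\left(G + C\right) + C\right) = \left(C G + 0\right) + \left(\left(C + G\right) + C\right) = C G + \left(G + 2 C\right) = G + 2 C + C G$)
$\left(\left(9 + 71\right) 55 + Q{\left(-162,-114 \right)}\right) + \left(19 + 75 \cdot 84\right) = \left(\left(9 + 71\right) 55 - -18078\right) + \left(19 + 75 \cdot 84\right) = \left(80 \cdot 55 - -18078\right) + \left(19 + 6300\right) = \left(4400 + 18078\right) + 6319 = 22478 + 6319 = 28797$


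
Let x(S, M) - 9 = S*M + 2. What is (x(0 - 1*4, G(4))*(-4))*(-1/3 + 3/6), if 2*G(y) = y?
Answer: -2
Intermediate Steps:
G(y) = y/2
x(S, M) = 11 + M*S (x(S, M) = 9 + (S*M + 2) = 9 + (M*S + 2) = 9 + (2 + M*S) = 11 + M*S)
(x(0 - 1*4, G(4))*(-4))*(-1/3 + 3/6) = ((11 + ((½)*4)*(0 - 1*4))*(-4))*(-1/3 + 3/6) = ((11 + 2*(0 - 4))*(-4))*(-1*⅓ + 3*(⅙)) = ((11 + 2*(-4))*(-4))*(-⅓ + ½) = ((11 - 8)*(-4))*(⅙) = (3*(-4))*(⅙) = -12*⅙ = -2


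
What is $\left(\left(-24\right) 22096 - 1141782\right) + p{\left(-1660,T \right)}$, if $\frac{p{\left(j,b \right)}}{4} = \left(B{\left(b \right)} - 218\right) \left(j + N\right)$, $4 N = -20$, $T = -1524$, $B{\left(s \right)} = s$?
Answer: $9929634$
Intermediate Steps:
$N = -5$ ($N = \frac{1}{4} \left(-20\right) = -5$)
$p{\left(j,b \right)} = 4 \left(-218 + b\right) \left(-5 + j\right)$ ($p{\left(j,b \right)} = 4 \left(b - 218\right) \left(j - 5\right) = 4 \left(-218 + b\right) \left(-5 + j\right)$)
$\left(\left(-24\right) 22096 - 1141782\right) + p{\left(-1660,T \right)} = \left(\left(-24\right) 22096 - 1141782\right) + \left(4360 - -1447520 - -30480 + 4 \left(-1524\right) \left(-1660\right)\right) = \left(-530304 - 1141782\right) + \left(4360 + 1447520 + 30480 + 10119360\right) = -1672086 + 11601720 = 9929634$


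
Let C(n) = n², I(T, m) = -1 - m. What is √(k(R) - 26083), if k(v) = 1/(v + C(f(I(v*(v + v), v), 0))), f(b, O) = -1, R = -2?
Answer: 2*I*√6521 ≈ 161.51*I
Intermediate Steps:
k(v) = 1/(1 + v) (k(v) = 1/(v + (-1)²) = 1/(v + 1) = 1/(1 + v))
√(k(R) - 26083) = √(1/(1 - 2) - 26083) = √(1/(-1) - 26083) = √(-1 - 26083) = √(-26084) = 2*I*√6521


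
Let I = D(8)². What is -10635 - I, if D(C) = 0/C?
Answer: -10635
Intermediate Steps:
D(C) = 0
I = 0 (I = 0² = 0)
-10635 - I = -10635 - 1*0 = -10635 + 0 = -10635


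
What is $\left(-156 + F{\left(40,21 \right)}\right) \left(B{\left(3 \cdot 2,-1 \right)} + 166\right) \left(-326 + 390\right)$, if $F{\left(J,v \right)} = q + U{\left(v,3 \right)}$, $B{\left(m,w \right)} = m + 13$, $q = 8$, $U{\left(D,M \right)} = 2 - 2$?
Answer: $-1752320$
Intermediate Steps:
$U{\left(D,M \right)} = 0$ ($U{\left(D,M \right)} = 2 - 2 = 0$)
$B{\left(m,w \right)} = 13 + m$
$F{\left(J,v \right)} = 8$ ($F{\left(J,v \right)} = 8 + 0 = 8$)
$\left(-156 + F{\left(40,21 \right)}\right) \left(B{\left(3 \cdot 2,-1 \right)} + 166\right) \left(-326 + 390\right) = \left(-156 + 8\right) \left(\left(13 + 3 \cdot 2\right) + 166\right) \left(-326 + 390\right) = - 148 \left(\left(13 + 6\right) + 166\right) 64 = - 148 \left(19 + 166\right) 64 = - 148 \cdot 185 \cdot 64 = \left(-148\right) 11840 = -1752320$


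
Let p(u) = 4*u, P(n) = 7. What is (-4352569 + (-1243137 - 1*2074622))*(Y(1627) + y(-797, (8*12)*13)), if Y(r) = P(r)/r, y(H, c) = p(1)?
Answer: -49972186920/1627 ≈ -3.0714e+7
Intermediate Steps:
y(H, c) = 4 (y(H, c) = 4*1 = 4)
Y(r) = 7/r
(-4352569 + (-1243137 - 1*2074622))*(Y(1627) + y(-797, (8*12)*13)) = (-4352569 + (-1243137 - 1*2074622))*(7/1627 + 4) = (-4352569 + (-1243137 - 2074622))*(7*(1/1627) + 4) = (-4352569 - 3317759)*(7/1627 + 4) = -7670328*6515/1627 = -49972186920/1627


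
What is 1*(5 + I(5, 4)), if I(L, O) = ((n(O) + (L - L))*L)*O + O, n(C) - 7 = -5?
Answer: 49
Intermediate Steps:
n(C) = 2 (n(C) = 7 - 5 = 2)
I(L, O) = O + 2*L*O (I(L, O) = ((2 + (L - L))*L)*O + O = ((2 + 0)*L)*O + O = (2*L)*O + O = 2*L*O + O = O + 2*L*O)
1*(5 + I(5, 4)) = 1*(5 + 4*(1 + 2*5)) = 1*(5 + 4*(1 + 10)) = 1*(5 + 4*11) = 1*(5 + 44) = 1*49 = 49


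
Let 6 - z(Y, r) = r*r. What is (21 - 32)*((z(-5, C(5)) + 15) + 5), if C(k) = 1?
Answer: -275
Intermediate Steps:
z(Y, r) = 6 - r² (z(Y, r) = 6 - r*r = 6 - r²)
(21 - 32)*((z(-5, C(5)) + 15) + 5) = (21 - 32)*(((6 - 1*1²) + 15) + 5) = -11*(((6 - 1*1) + 15) + 5) = -11*(((6 - 1) + 15) + 5) = -11*((5 + 15) + 5) = -11*(20 + 5) = -11*25 = -275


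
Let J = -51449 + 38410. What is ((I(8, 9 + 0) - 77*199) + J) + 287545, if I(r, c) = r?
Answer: 259191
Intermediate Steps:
J = -13039
((I(8, 9 + 0) - 77*199) + J) + 287545 = ((8 - 77*199) - 13039) + 287545 = ((8 - 15323) - 13039) + 287545 = (-15315 - 13039) + 287545 = -28354 + 287545 = 259191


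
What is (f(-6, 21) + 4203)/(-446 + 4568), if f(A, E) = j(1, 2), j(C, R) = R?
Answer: 4205/4122 ≈ 1.0201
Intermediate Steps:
f(A, E) = 2
(f(-6, 21) + 4203)/(-446 + 4568) = (2 + 4203)/(-446 + 4568) = 4205/4122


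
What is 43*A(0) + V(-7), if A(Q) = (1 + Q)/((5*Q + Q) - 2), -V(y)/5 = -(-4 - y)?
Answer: -13/2 ≈ -6.5000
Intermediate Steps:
V(y) = -20 - 5*y (V(y) = -(-5)*(-4 - y) = -5*(4 + y) = -20 - 5*y)
A(Q) = (1 + Q)/(-2 + 6*Q) (A(Q) = (1 + Q)/(6*Q - 2) = (1 + Q)/(-2 + 6*Q))
43*A(0) + V(-7) = 43*((1 + 0)/(2*(-1 + 3*0))) + (-20 - 5*(-7)) = 43*((½)*1/(-1 + 0)) + (-20 + 35) = 43*((½)*1/(-1)) + 15 = 43*((½)*(-1)*1) + 15 = 43*(-½) + 15 = -43/2 + 15 = -13/2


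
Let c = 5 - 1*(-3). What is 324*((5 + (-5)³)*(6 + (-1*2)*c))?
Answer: 388800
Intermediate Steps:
c = 8 (c = 5 + 3 = 8)
324*((5 + (-5)³)*(6 + (-1*2)*c)) = 324*((5 + (-5)³)*(6 - 1*2*8)) = 324*((5 - 125)*(6 - 2*8)) = 324*(-120*(6 - 16)) = 324*(-120*(-10)) = 324*1200 = 388800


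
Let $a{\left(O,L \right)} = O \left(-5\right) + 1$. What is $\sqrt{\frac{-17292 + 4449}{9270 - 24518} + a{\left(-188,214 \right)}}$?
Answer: $\frac{\sqrt{13686234083}}{3812} \approx 30.689$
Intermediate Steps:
$a{\left(O,L \right)} = 1 - 5 O$ ($a{\left(O,L \right)} = - 5 O + 1 = 1 - 5 O$)
$\sqrt{\frac{-17292 + 4449}{9270 - 24518} + a{\left(-188,214 \right)}} = \sqrt{\frac{-17292 + 4449}{9270 - 24518} + \left(1 - -940\right)} = \sqrt{- \frac{12843}{-15248} + \left(1 + 940\right)} = \sqrt{\left(-12843\right) \left(- \frac{1}{15248}\right) + 941} = \sqrt{\frac{12843}{15248} + 941} = \sqrt{\frac{14361211}{15248}} = \frac{\sqrt{13686234083}}{3812}$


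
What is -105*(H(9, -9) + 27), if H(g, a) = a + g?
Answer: -2835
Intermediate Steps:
-105*(H(9, -9) + 27) = -105*((-9 + 9) + 27) = -105*(0 + 27) = -105*27 = -2835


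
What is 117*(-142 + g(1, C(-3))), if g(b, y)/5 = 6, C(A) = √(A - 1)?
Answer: -13104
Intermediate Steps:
C(A) = √(-1 + A)
g(b, y) = 30 (g(b, y) = 5*6 = 30)
117*(-142 + g(1, C(-3))) = 117*(-142 + 30) = 117*(-112) = -13104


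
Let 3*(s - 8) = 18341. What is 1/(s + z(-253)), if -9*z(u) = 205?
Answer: 9/54890 ≈ 0.00016396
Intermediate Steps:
s = 18365/3 (s = 8 + (⅓)*18341 = 8 + 18341/3 = 18365/3 ≈ 6121.7)
z(u) = -205/9 (z(u) = -⅑*205 = -205/9)
1/(s + z(-253)) = 1/(18365/3 - 205/9) = 1/(54890/9) = 9/54890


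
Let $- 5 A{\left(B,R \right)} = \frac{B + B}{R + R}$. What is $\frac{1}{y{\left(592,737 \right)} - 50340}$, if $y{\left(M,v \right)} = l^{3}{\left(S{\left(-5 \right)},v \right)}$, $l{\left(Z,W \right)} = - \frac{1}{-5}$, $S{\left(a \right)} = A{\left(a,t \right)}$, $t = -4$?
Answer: $- \frac{125}{6292499} \approx -1.9865 \cdot 10^{-5}$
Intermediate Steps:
$A{\left(B,R \right)} = - \frac{B}{5 R}$ ($A{\left(B,R \right)} = - \frac{\left(B + B\right) \frac{1}{R + R}}{5} = - \frac{2 B \frac{1}{2 R}}{5} = - \frac{B \frac{1}{R}}{5} = - \frac{B}{5 R}$)
$S{\left(a \right)} = \frac{a}{20}$ ($S{\left(a \right)} = - \frac{a}{5 \left(-4\right)} = \left(- \frac{1}{5}\right) a \left(- \frac{1}{4}\right) = \frac{a}{20}$)
$l{\left(Z,W \right)} = \frac{1}{5}$ ($l{\left(Z,W \right)} = \left(-1\right) \left(- \frac{1}{5}\right) = \frac{1}{5}$)
$y{\left(M,v \right)} = \frac{1}{125}$ ($y{\left(M,v \right)} = \left(\frac{1}{5}\right)^{3} = \frac{1}{125}$)
$\frac{1}{y{\left(592,737 \right)} - 50340} = \frac{1}{\frac{1}{125} - 50340} = \frac{1}{- \frac{6292499}{125}} = - \frac{125}{6292499}$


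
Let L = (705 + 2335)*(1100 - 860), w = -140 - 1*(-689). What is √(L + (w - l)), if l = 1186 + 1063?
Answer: 10*√7279 ≈ 853.17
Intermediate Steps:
l = 2249
w = 549 (w = -140 + 689 = 549)
L = 729600 (L = 3040*240 = 729600)
√(L + (w - l)) = √(729600 + (549 - 1*2249)) = √(729600 + (549 - 2249)) = √(729600 - 1700) = √727900 = 10*√7279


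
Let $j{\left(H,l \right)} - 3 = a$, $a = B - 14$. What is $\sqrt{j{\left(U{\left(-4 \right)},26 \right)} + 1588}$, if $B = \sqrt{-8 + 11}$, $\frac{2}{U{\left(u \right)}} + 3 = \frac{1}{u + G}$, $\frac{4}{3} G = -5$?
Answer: $\sqrt{1577 + \sqrt{3}} \approx 39.733$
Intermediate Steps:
$G = - \frac{15}{4}$ ($G = \frac{3}{4} \left(-5\right) = - \frac{15}{4} \approx -3.75$)
$U{\left(u \right)} = \frac{2}{-3 + \frac{1}{- \frac{15}{4} + u}}$ ($U{\left(u \right)} = \frac{2}{-3 + \frac{1}{u - \frac{15}{4}}} = \frac{2}{-3 + \frac{1}{- \frac{15}{4} + u}}$)
$B = \sqrt{3} \approx 1.732$
$a = -14 + \sqrt{3}$ ($a = \sqrt{3} - 14 = -14 + \sqrt{3} \approx -12.268$)
$j{\left(H,l \right)} = -11 + \sqrt{3}$ ($j{\left(H,l \right)} = 3 - \left(14 - \sqrt{3}\right) = -11 + \sqrt{3}$)
$\sqrt{j{\left(U{\left(-4 \right)},26 \right)} + 1588} = \sqrt{\left(-11 + \sqrt{3}\right) + 1588} = \sqrt{1577 + \sqrt{3}}$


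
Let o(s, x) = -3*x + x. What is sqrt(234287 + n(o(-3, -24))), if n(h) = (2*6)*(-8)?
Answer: sqrt(234191) ≈ 483.93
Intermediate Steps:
o(s, x) = -2*x
n(h) = -96 (n(h) = 12*(-8) = -96)
sqrt(234287 + n(o(-3, -24))) = sqrt(234287 - 96) = sqrt(234191)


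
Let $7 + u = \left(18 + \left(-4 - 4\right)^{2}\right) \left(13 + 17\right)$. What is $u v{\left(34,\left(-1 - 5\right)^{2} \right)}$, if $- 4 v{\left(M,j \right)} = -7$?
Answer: $\frac{17171}{4} \approx 4292.8$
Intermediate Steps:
$v{\left(M,j \right)} = \frac{7}{4}$ ($v{\left(M,j \right)} = \left(- \frac{1}{4}\right) \left(-7\right) = \frac{7}{4}$)
$u = 2453$ ($u = -7 + \left(18 + \left(-4 - 4\right)^{2}\right) \left(13 + 17\right) = -7 + \left(18 + \left(-8\right)^{2}\right) 30 = -7 + \left(18 + 64\right) 30 = -7 + 82 \cdot 30 = -7 + 2460 = 2453$)
$u v{\left(34,\left(-1 - 5\right)^{2} \right)} = 2453 \cdot \frac{7}{4} = \frac{17171}{4}$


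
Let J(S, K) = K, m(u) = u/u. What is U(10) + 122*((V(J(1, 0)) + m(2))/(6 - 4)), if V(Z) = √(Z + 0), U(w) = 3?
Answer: 64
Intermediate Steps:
m(u) = 1
V(Z) = √Z
U(10) + 122*((V(J(1, 0)) + m(2))/(6 - 4)) = 3 + 122*((√0 + 1)/(6 - 4)) = 3 + 122*((0 + 1)/2) = 3 + 122*(1*(½)) = 3 + 122*(½) = 3 + 61 = 64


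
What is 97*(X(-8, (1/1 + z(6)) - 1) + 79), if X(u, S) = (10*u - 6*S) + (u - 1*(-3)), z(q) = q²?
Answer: -21534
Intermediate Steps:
X(u, S) = 3 - 6*S + 11*u (X(u, S) = (-6*S + 10*u) + (u + 3) = (-6*S + 10*u) + (3 + u) = 3 - 6*S + 11*u)
97*(X(-8, (1/1 + z(6)) - 1) + 79) = 97*((3 - 6*((1/1 + 6²) - 1) + 11*(-8)) + 79) = 97*((3 - 6*((1 + 36) - 1) - 88) + 79) = 97*((3 - 6*(37 - 1) - 88) + 79) = 97*((3 - 6*36 - 88) + 79) = 97*((3 - 216 - 88) + 79) = 97*(-301 + 79) = 97*(-222) = -21534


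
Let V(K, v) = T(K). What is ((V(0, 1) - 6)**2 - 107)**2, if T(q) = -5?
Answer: 196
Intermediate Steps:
V(K, v) = -5
((V(0, 1) - 6)**2 - 107)**2 = ((-5 - 6)**2 - 107)**2 = ((-11)**2 - 107)**2 = (121 - 107)**2 = 14**2 = 196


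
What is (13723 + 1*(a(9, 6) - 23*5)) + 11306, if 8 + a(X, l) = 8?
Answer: 24914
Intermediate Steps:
a(X, l) = 0 (a(X, l) = -8 + 8 = 0)
(13723 + 1*(a(9, 6) - 23*5)) + 11306 = (13723 + 1*(0 - 23*5)) + 11306 = (13723 + 1*(0 - 115)) + 11306 = (13723 + 1*(-115)) + 11306 = (13723 - 115) + 11306 = 13608 + 11306 = 24914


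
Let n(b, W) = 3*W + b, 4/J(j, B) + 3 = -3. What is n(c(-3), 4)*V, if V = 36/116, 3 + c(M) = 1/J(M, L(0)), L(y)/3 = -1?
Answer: 135/58 ≈ 2.3276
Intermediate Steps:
L(y) = -3 (L(y) = 3*(-1) = -3)
J(j, B) = -⅔ (J(j, B) = 4/(-3 - 3) = 4/(-6) = 4*(-⅙) = -⅔)
c(M) = -9/2 (c(M) = -3 + 1/(-⅔) = -3 - 3/2 = -9/2)
n(b, W) = b + 3*W
V = 9/29 (V = 36*(1/116) = 9/29 ≈ 0.31034)
n(c(-3), 4)*V = (-9/2 + 3*4)*(9/29) = (-9/2 + 12)*(9/29) = (15/2)*(9/29) = 135/58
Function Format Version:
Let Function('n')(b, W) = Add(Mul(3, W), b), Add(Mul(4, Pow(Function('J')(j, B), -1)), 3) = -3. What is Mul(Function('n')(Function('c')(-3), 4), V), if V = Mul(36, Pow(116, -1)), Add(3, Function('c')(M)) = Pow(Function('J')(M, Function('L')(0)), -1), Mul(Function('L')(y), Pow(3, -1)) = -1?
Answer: Rational(135, 58) ≈ 2.3276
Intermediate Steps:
Function('L')(y) = -3 (Function('L')(y) = Mul(3, -1) = -3)
Function('J')(j, B) = Rational(-2, 3) (Function('J')(j, B) = Mul(4, Pow(Add(-3, -3), -1)) = Mul(4, Pow(-6, -1)) = Mul(4, Rational(-1, 6)) = Rational(-2, 3))
Function('c')(M) = Rational(-9, 2) (Function('c')(M) = Add(-3, Pow(Rational(-2, 3), -1)) = Add(-3, Rational(-3, 2)) = Rational(-9, 2))
Function('n')(b, W) = Add(b, Mul(3, W))
V = Rational(9, 29) (V = Mul(36, Rational(1, 116)) = Rational(9, 29) ≈ 0.31034)
Mul(Function('n')(Function('c')(-3), 4), V) = Mul(Add(Rational(-9, 2), Mul(3, 4)), Rational(9, 29)) = Mul(Add(Rational(-9, 2), 12), Rational(9, 29)) = Mul(Rational(15, 2), Rational(9, 29)) = Rational(135, 58)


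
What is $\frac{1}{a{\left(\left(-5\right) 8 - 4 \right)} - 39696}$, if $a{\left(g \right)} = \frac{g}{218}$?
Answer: $- \frac{109}{4326886} \approx -2.5191 \cdot 10^{-5}$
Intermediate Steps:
$a{\left(g \right)} = \frac{g}{218}$ ($a{\left(g \right)} = g \frac{1}{218} = \frac{g}{218}$)
$\frac{1}{a{\left(\left(-5\right) 8 - 4 \right)} - 39696} = \frac{1}{\frac{\left(-5\right) 8 - 4}{218} - 39696} = \frac{1}{\frac{-40 - 4}{218} - 39696} = \frac{1}{\frac{1}{218} \left(-44\right) - 39696} = \frac{1}{- \frac{22}{109} - 39696} = \frac{1}{- \frac{4326886}{109}} = - \frac{109}{4326886}$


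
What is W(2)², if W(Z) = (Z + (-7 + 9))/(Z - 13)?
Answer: 16/121 ≈ 0.13223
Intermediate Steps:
W(Z) = (2 + Z)/(-13 + Z) (W(Z) = (Z + 2)/(-13 + Z) = (2 + Z)/(-13 + Z))
W(2)² = ((2 + 2)/(-13 + 2))² = (4/(-11))² = (-1/11*4)² = (-4/11)² = 16/121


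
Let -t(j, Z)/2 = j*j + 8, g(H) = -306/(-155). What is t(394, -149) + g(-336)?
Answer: -48125334/155 ≈ -3.1049e+5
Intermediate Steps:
g(H) = 306/155 (g(H) = -306*(-1/155) = 306/155)
t(j, Z) = -16 - 2*j**2 (t(j, Z) = -2*(j*j + 8) = -2*(j**2 + 8) = -2*(8 + j**2) = -16 - 2*j**2)
t(394, -149) + g(-336) = (-16 - 2*394**2) + 306/155 = (-16 - 2*155236) + 306/155 = (-16 - 310472) + 306/155 = -310488 + 306/155 = -48125334/155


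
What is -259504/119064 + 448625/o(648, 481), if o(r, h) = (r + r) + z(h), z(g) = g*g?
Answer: -870041891/3462634131 ≈ -0.25127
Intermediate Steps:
z(g) = g²
o(r, h) = h² + 2*r (o(r, h) = (r + r) + h² = 2*r + h² = h² + 2*r)
-259504/119064 + 448625/o(648, 481) = -259504/119064 + 448625/(481² + 2*648) = -259504*1/119064 + 448625/(231361 + 1296) = -32438/14883 + 448625/232657 = -870041891/3462634131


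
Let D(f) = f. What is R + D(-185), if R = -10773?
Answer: -10958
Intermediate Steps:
R + D(-185) = -10773 - 185 = -10958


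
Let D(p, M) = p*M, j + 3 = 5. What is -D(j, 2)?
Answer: -4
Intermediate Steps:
j = 2 (j = -3 + 5 = 2)
D(p, M) = M*p
-D(j, 2) = -2*2 = -1*4 = -4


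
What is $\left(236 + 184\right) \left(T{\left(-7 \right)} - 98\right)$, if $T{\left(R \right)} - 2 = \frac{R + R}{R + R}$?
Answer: $-39900$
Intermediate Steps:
$T{\left(R \right)} = 3$ ($T{\left(R \right)} = 2 + \frac{R + R}{R + R} = 2 + \frac{2 R}{2 R} = 2 + 2 R \frac{1}{2 R} = 2 + 1 = 3$)
$\left(236 + 184\right) \left(T{\left(-7 \right)} - 98\right) = \left(236 + 184\right) \left(3 - 98\right) = 420 \left(-95\right) = -39900$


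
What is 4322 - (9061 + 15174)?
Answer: -19913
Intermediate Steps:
4322 - (9061 + 15174) = 4322 - 1*24235 = 4322 - 24235 = -19913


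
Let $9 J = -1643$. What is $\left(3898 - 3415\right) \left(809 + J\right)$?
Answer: $\frac{907718}{3} \approx 3.0257 \cdot 10^{5}$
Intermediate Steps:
$J = - \frac{1643}{9}$ ($J = \frac{1}{9} \left(-1643\right) = - \frac{1643}{9} \approx -182.56$)
$\left(3898 - 3415\right) \left(809 + J\right) = \left(3898 - 3415\right) \left(809 - \frac{1643}{9}\right) = 483 \cdot \frac{5638}{9} = \frac{907718}{3}$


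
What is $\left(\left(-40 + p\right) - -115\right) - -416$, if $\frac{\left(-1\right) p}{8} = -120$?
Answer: $1451$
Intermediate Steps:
$p = 960$ ($p = \left(-8\right) \left(-120\right) = 960$)
$\left(\left(-40 + p\right) - -115\right) - -416 = \left(\left(-40 + 960\right) - -115\right) - -416 = \left(920 + 115\right) + 416 = 1035 + 416 = 1451$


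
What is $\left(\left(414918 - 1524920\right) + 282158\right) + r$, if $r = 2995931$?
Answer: $2168087$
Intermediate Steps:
$\left(\left(414918 - 1524920\right) + 282158\right) + r = \left(\left(414918 - 1524920\right) + 282158\right) + 2995931 = \left(-1110002 + 282158\right) + 2995931 = -827844 + 2995931 = 2168087$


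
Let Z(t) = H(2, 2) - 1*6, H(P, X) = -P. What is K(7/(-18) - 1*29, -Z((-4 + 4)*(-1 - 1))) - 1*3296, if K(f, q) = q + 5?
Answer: -3283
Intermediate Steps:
Z(t) = -8 (Z(t) = -1*2 - 1*6 = -2 - 6 = -8)
K(f, q) = 5 + q
K(7/(-18) - 1*29, -Z((-4 + 4)*(-1 - 1))) - 1*3296 = (5 - 1*(-8)) - 1*3296 = (5 + 8) - 3296 = 13 - 3296 = -3283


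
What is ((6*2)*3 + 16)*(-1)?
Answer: -52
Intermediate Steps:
((6*2)*3 + 16)*(-1) = (12*3 + 16)*(-1) = (36 + 16)*(-1) = 52*(-1) = -52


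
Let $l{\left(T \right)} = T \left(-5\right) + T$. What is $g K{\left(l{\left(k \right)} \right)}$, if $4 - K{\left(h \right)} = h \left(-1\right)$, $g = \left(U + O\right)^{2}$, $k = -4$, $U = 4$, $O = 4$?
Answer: $1280$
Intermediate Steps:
$g = 64$ ($g = \left(4 + 4\right)^{2} = 8^{2} = 64$)
$l{\left(T \right)} = - 4 T$ ($l{\left(T \right)} = - 5 T + T = - 4 T$)
$K{\left(h \right)} = 4 + h$ ($K{\left(h \right)} = 4 - h \left(-1\right) = 4 - - h = 4 + h$)
$g K{\left(l{\left(k \right)} \right)} = 64 \left(4 - -16\right) = 64 \left(4 + 16\right) = 64 \cdot 20 = 1280$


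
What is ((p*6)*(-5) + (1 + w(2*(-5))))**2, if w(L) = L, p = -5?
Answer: 19881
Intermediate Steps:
((p*6)*(-5) + (1 + w(2*(-5))))**2 = (-5*6*(-5) + (1 + 2*(-5)))**2 = (-30*(-5) + (1 - 10))**2 = (150 - 9)**2 = 141**2 = 19881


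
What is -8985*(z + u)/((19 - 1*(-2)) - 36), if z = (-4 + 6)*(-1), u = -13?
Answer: -8985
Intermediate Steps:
z = -2 (z = 2*(-1) = -2)
-8985*(z + u)/((19 - 1*(-2)) - 36) = -8985*(-2 - 13)/((19 - 1*(-2)) - 36) = -(-134775)/((19 + 2) - 36) = -(-134775)/(21 - 36) = -(-134775)/(-15) = -(-134775)*(-1)/15 = -8985*1 = -8985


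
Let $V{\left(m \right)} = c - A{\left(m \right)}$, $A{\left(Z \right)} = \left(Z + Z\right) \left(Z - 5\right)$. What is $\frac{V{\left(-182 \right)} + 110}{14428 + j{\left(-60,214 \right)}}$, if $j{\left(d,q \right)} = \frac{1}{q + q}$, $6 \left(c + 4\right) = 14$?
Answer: $- \frac{87260212}{18525555} \approx -4.7103$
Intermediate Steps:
$c = - \frac{5}{3}$ ($c = -4 + \frac{1}{6} \cdot 14 = -4 + \frac{7}{3} = - \frac{5}{3} \approx -1.6667$)
$A{\left(Z \right)} = 2 Z \left(-5 + Z\right)$
$j{\left(d,q \right)} = \frac{1}{2 q}$
$V{\left(m \right)} = - \frac{5}{3} - 2 m \left(-5 + m\right)$
$\frac{V{\left(-182 \right)} + 110}{14428 + j{\left(-60,214 \right)}} = \frac{\left(- \frac{5}{3} - - 364 \left(-5 - 182\right)\right) + 110}{14428 + \frac{1}{2 \cdot 214}} = \frac{\left(- \frac{5}{3} - \left(-364\right) \left(-187\right)\right) + 110}{14428 + \frac{1}{2} \cdot \frac{1}{214}} = \frac{\left(- \frac{5}{3} - 68068\right) + 110}{14428 + \frac{1}{428}} = \frac{- \frac{204209}{3} + 110}{\frac{6175185}{428}} = \left(- \frac{203879}{3}\right) \frac{428}{6175185} = - \frac{87260212}{18525555}$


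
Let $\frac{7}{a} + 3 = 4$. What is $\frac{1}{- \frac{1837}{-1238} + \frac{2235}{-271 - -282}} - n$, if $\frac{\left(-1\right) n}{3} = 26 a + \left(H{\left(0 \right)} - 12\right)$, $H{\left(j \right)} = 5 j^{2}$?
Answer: $\frac{1421453488}{2787137} \approx 510.0$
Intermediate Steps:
$a = 7$ ($a = \frac{7}{-3 + 4} = \frac{7}{1} = 7 \cdot 1 = 7$)
$n = -510$ ($n = - 3 \left(26 \cdot 7 + \left(5 \cdot 0^{2} - 12\right)\right) = - 3 \left(182 + \left(5 \cdot 0 - 12\right)\right) = - 3 \left(182 + \left(0 - 12\right)\right) = - 3 \left(182 - 12\right) = \left(-3\right) 170 = -510$)
$\frac{1}{- \frac{1837}{-1238} + \frac{2235}{-271 - -282}} - n = \frac{1}{- \frac{1837}{-1238} + \frac{2235}{-271 - -282}} - -510 = \frac{1}{\left(-1837\right) \left(- \frac{1}{1238}\right) + \frac{2235}{-271 + 282}} + 510 = \frac{1}{\frac{1837}{1238} + \frac{2235}{11}} + 510 = \frac{1}{\frac{2787137}{13618}} + 510 = \frac{13618}{2787137} + 510 = \frac{1421453488}{2787137}$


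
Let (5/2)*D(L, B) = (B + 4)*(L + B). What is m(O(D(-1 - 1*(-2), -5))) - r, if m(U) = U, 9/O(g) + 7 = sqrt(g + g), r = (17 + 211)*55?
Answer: -2871975/229 - 36*sqrt(5)/229 ≈ -12542.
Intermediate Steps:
D(L, B) = 2*(4 + B)*(B + L)/5 (D(L, B) = 2*((B + 4)*(L + B))/5 = 2*((4 + B)*(B + L))/5 = 2*(4 + B)*(B + L)/5)
r = 12540 (r = 228*55 = 12540)
O(g) = 9/(-7 + sqrt(2)*sqrt(g)) (O(g) = 9/(-7 + sqrt(g + g)) = 9/(-7 + sqrt(2*g)) = 9/(-7 + sqrt(2)*sqrt(g)))
m(O(D(-1 - 1*(-2), -5))) - r = 9/(-7 + sqrt(2)*sqrt((2/5)*(-5)**2 + (8/5)*(-5) + 8*(-1 - 1*(-2))/5 + (2/5)*(-5)*(-1 - 1*(-2)))) - 1*12540 = 9/(-7 + sqrt(2)*sqrt((2/5)*25 - 8 + 8*(-1 + 2)/5 + (2/5)*(-5)*(-1 + 2))) - 12540 = 9/(-7 + sqrt(2)*sqrt(10 - 8 + (8/5)*1 + (2/5)*(-5)*1)) - 12540 = 9/(-7 + sqrt(2)*sqrt(10 - 8 + 8/5 - 2)) - 12540 = 9/(-7 + sqrt(2)*sqrt(8/5)) - 12540 = 9/(-7 + sqrt(2)*(2*sqrt(10)/5)) - 12540 = 9/(-7 + 4*sqrt(5)/5) - 12540 = -12540 + 9/(-7 + 4*sqrt(5)/5)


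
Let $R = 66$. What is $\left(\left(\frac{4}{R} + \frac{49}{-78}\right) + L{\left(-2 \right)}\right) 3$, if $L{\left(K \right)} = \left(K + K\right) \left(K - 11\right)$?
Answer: $\frac{44129}{286} \approx 154.3$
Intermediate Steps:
$L{\left(K \right)} = 2 K \left(-11 + K\right)$
$\left(\left(\frac{4}{R} + \frac{49}{-78}\right) + L{\left(-2 \right)}\right) 3 = \left(\left(\frac{4}{66} + \frac{49}{-78}\right) + 2 \left(-2\right) \left(-11 - 2\right)\right) 3 = \left(\left(4 \cdot \frac{1}{66} + 49 \left(- \frac{1}{78}\right)\right) + 2 \left(-2\right) \left(-13\right)\right) 3 = \left(\left(\frac{2}{33} - \frac{49}{78}\right) + 52\right) 3 = \left(- \frac{487}{858} + 52\right) 3 = \frac{44129}{858} \cdot 3 = \frac{44129}{286}$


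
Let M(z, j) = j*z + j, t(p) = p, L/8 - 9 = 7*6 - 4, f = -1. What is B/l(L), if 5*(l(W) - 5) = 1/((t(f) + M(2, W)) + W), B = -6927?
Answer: -52056405/37576 ≈ -1385.4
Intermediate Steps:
L = 376 (L = 72 + 8*(7*6 - 4) = 72 + 8*(42 - 4) = 72 + 8*38 = 72 + 304 = 376)
M(z, j) = j + j*z
l(W) = 5 + 1/(5*(-1 + 4*W)) (l(W) = 5 + 1/(5*((-1 + W*(1 + 2)) + W)) = 5 + 1/(5*((-1 + W*3) + W)) = 5 + 1/(5*((-1 + 3*W) + W)) = 5 + 1/(5*(-1 + 4*W)))
B/l(L) = -6927*5*(-1 + 4*376)/(4*(-6 + 25*376)) = -6927*5*(-1 + 1504)/(4*(-6 + 9400)) = -6927/((⅘)*9394/1503) = -6927/((⅘)*(1/1503)*9394) = -6927/37576/7515 = -6927*7515/37576 = -52056405/37576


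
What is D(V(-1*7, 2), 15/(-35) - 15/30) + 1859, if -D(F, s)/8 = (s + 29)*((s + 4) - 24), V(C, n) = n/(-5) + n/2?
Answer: 321389/49 ≈ 6559.0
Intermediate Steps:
V(C, n) = 3*n/10 (V(C, n) = n*(-⅕) + n*(½) = -n/5 + n/2 = 3*n/10)
D(F, s) = -8*(-20 + s)*(29 + s) (D(F, s) = -8*(s + 29)*((s + 4) - 24) = -8*(29 + s)*((4 + s) - 24) = -8*(29 + s)*(-20 + s) = -8*(-20 + s)*(29 + s))
D(V(-1*7, 2), 15/(-35) - 15/30) + 1859 = (4640 - 72*(15/(-35) - 15/30) - 8*(15/(-35) - 15/30)²) + 1859 = (4640 - 72*(15*(-1/35) - 15*1/30) - 8*(15*(-1/35) - 15*1/30)²) + 1859 = (4640 - 72*(-3/7 - ½) - 8*(-3/7 - ½)²) + 1859 = (4640 - 72*(-13/14) - 8*(-13/14)²) + 1859 = (4640 + 468/7 - 8*169/196) + 1859 = (4640 + 468/7 - 338/49) + 1859 = 230298/49 + 1859 = 321389/49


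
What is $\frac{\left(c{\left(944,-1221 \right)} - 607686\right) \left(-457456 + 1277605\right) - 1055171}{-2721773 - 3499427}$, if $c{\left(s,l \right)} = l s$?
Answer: $\frac{1443717541361}{6221200} \approx 2.3206 \cdot 10^{5}$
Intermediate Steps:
$\frac{\left(c{\left(944,-1221 \right)} - 607686\right) \left(-457456 + 1277605\right) - 1055171}{-2721773 - 3499427} = \frac{\left(\left(-1221\right) 944 - 607686\right) \left(-457456 + 1277605\right) - 1055171}{-2721773 - 3499427} = \frac{\left(-1152624 - 607686\right) 820149 - 1055171}{-6221200} = \left(\left(-1760310\right) 820149 - 1055171\right) \left(- \frac{1}{6221200}\right) = \left(-1443716486190 - 1055171\right) \left(- \frac{1}{6221200}\right) = \left(-1443717541361\right) \left(- \frac{1}{6221200}\right) = \frac{1443717541361}{6221200}$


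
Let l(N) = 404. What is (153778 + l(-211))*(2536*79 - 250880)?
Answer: -7791741552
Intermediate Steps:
(153778 + l(-211))*(2536*79 - 250880) = (153778 + 404)*(2536*79 - 250880) = 154182*(200344 - 250880) = 154182*(-50536) = -7791741552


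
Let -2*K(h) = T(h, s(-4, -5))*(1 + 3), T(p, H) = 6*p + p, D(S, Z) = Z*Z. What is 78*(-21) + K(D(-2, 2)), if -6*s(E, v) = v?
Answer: -1694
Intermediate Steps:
D(S, Z) = Z²
s(E, v) = -v/6
T(p, H) = 7*p
K(h) = -14*h (K(h) = -7*h*(1 + 3)/2 = -7*h*4/2 = -14*h)
78*(-21) + K(D(-2, 2)) = 78*(-21) - 14*2² = -1638 - 14*4 = -1638 - 56 = -1694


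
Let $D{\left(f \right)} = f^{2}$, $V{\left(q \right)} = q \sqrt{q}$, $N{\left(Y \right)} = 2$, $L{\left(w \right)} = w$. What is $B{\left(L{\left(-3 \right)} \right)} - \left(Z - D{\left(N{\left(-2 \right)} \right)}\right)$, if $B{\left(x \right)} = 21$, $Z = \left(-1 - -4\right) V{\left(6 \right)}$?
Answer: $25 - 18 \sqrt{6} \approx -19.091$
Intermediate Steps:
$V{\left(q \right)} = q^{\frac{3}{2}}$
$Z = 18 \sqrt{6}$ ($Z = \left(-1 - -4\right) 6^{\frac{3}{2}} = \left(-1 + 4\right) 6 \sqrt{6} = 3 \cdot 6 \sqrt{6} = 18 \sqrt{6} \approx 44.091$)
$B{\left(L{\left(-3 \right)} \right)} - \left(Z - D{\left(N{\left(-2 \right)} \right)}\right) = 21 + \left(2^{2} - 18 \sqrt{6}\right) = 21 + \left(4 - 18 \sqrt{6}\right) = 25 - 18 \sqrt{6}$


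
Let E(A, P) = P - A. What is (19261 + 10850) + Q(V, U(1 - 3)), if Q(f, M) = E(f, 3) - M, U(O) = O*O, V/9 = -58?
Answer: 30632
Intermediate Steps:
V = -522 (V = 9*(-58) = -522)
U(O) = O²
Q(f, M) = 3 - M - f (Q(f, M) = (3 - f) - M = 3 - M - f)
(19261 + 10850) + Q(V, U(1 - 3)) = (19261 + 10850) + (3 - (1 - 3)² - 1*(-522)) = 30111 + (3 - 1*(-2)² + 522) = 30111 + (3 - 1*4 + 522) = 30111 + (3 - 4 + 522) = 30111 + 521 = 30632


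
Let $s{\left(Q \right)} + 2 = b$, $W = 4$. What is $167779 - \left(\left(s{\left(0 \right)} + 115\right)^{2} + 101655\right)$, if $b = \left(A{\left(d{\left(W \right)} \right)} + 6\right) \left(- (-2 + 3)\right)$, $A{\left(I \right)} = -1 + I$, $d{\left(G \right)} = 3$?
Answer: $55099$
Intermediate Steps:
$b = -8$ ($b = \left(\left(-1 + 3\right) + 6\right) \left(- (-2 + 3)\right) = \left(2 + 6\right) \left(\left(-1\right) 1\right) = 8 \left(-1\right) = -8$)
$s{\left(Q \right)} = -10$ ($s{\left(Q \right)} = -2 - 8 = -10$)
$167779 - \left(\left(s{\left(0 \right)} + 115\right)^{2} + 101655\right) = 167779 - \left(\left(-10 + 115\right)^{2} + 101655\right) = 167779 - \left(105^{2} + 101655\right) = 167779 - \left(11025 + 101655\right) = 167779 - 112680 = 55099$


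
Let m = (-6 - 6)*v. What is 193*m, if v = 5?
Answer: -11580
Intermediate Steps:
m = -60 (m = (-6 - 6)*5 = -12*5 = -60)
193*m = 193*(-60) = -11580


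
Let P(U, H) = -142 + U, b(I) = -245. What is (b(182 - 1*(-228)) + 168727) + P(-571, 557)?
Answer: 167769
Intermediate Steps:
(b(182 - 1*(-228)) + 168727) + P(-571, 557) = (-245 + 168727) + (-142 - 571) = 168482 - 713 = 167769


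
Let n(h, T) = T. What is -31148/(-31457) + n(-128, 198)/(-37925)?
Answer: 1175059414/1193006725 ≈ 0.98496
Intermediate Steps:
-31148/(-31457) + n(-128, 198)/(-37925) = -31148/(-31457) + 198/(-37925) = -31148*(-1/31457) + 198*(-1/37925) = 31148/31457 - 198/37925 = 1175059414/1193006725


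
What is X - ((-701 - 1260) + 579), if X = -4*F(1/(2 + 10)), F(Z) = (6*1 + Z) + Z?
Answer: 4072/3 ≈ 1357.3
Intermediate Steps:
F(Z) = 6 + 2*Z (F(Z) = (6 + Z) + Z = 6 + 2*Z)
X = -74/3 (X = -4*(6 + 2/(2 + 10)) = -4*(6 + 2/12) = -4*(6 + 2*(1/12)) = -4*(6 + ⅙) = -4*37/6 = -74/3 ≈ -24.667)
X - ((-701 - 1260) + 579) = -74/3 - ((-701 - 1260) + 579) = -74/3 - (-1961 + 579) = -74/3 - 1*(-1382) = -74/3 + 1382 = 4072/3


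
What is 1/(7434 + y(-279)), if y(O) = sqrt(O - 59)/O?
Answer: 289334997/2150916367867 + 3627*I*sqrt(2)/4301832735734 ≈ 0.00013452 + 1.1924e-9*I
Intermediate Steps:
y(O) = sqrt(-59 + O)/O
1/(7434 + y(-279)) = 1/(7434 + sqrt(-59 - 279)/(-279)) = 1/(7434 - 13*I*sqrt(2)/279)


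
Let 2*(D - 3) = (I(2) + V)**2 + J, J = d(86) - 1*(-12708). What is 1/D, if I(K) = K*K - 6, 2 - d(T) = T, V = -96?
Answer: 1/11117 ≈ 8.9952e-5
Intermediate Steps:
d(T) = 2 - T
I(K) = -6 + K**2 (I(K) = K**2 - 6 = -6 + K**2)
J = 12624 (J = (2 - 1*86) - 1*(-12708) = (2 - 86) + 12708 = -84 + 12708 = 12624)
D = 11117 (D = 3 + (((-6 + 2**2) - 96)**2 + 12624)/2 = 3 + (((-6 + 4) - 96)**2 + 12624)/2 = 3 + ((-2 - 96)**2 + 12624)/2 = 3 + ((-98)**2 + 12624)/2 = 3 + (9604 + 12624)/2 = 3 + (1/2)*22228 = 3 + 11114 = 11117)
1/D = 1/11117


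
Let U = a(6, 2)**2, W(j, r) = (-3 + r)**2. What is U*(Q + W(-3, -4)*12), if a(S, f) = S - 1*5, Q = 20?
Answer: 608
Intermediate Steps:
a(S, f) = -5 + S (a(S, f) = S - 5 = -5 + S)
U = 1 (U = (-5 + 6)**2 = 1**2 = 1)
U*(Q + W(-3, -4)*12) = 1*(20 + (-3 - 4)**2*12) = 1*(20 + (-7)**2*12) = 1*(20 + 49*12) = 1*(20 + 588) = 1*608 = 608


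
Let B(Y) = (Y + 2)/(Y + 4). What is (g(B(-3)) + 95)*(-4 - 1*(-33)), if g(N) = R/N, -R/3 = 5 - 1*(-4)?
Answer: 3538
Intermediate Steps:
R = -27 (R = -3*(5 - 1*(-4)) = -3*(5 + 4) = -3*9 = -27)
B(Y) = (2 + Y)/(4 + Y)
g(N) = -27/N
(g(B(-3)) + 95)*(-4 - 1*(-33)) = (-27*(4 - 3)/(2 - 3) + 95)*(-4 - 1*(-33)) = (-27/(-1/1) + 95)*(-4 + 33) = (-27/(1*(-1)) + 95)*29 = (-27/(-1) + 95)*29 = (-27*(-1) + 95)*29 = (27 + 95)*29 = 122*29 = 3538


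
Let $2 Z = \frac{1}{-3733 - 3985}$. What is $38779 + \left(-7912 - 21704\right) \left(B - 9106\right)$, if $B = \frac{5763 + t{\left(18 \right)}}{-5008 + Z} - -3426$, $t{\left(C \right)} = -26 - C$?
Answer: $\frac{13009518547254395}{77303489} \approx 1.6829 \cdot 10^{8}$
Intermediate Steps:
$Z = - \frac{1}{15436}$ ($Z = \frac{1}{2 \left(-3733 - 3985\right)} = \frac{1}{2 \left(-7718\right)} = \frac{1}{2} \left(- \frac{1}{7718}\right) = - \frac{1}{15436} \approx -6.4784 \cdot 10^{-5}$)
$B = \frac{264753474830}{77303489}$ ($B = \frac{5763 - 44}{-5008 - \frac{1}{15436}} - -3426 = \frac{5763 - 44}{- \frac{77303489}{15436}} + 3426 = \left(5763 - 44\right) \left(- \frac{15436}{77303489}\right) + 3426 = 5719 \left(- \frac{15436}{77303489}\right) + 3426 = - \frac{88278484}{77303489} + 3426 = \frac{264753474830}{77303489} \approx 3424.9$)
$38779 + \left(-7912 - 21704\right) \left(B - 9106\right) = 38779 + \left(-7912 - 21704\right) \left(\frac{264753474830}{77303489} - 9106\right) = 38779 - - \frac{13006520795254464}{77303489} = 38779 + \frac{13006520795254464}{77303489} = \frac{13009518547254395}{77303489}$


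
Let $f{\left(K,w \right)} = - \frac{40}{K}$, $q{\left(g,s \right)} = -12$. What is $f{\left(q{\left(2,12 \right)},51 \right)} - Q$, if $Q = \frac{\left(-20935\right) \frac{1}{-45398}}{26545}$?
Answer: $\frac{2410167259}{723053946} \approx 3.3333$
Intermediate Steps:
$Q = \frac{4187}{241017982}$ ($Q = \left(-20935\right) \left(- \frac{1}{45398}\right) \frac{1}{26545} = \frac{20935}{45398} \cdot \frac{1}{26545} = \frac{4187}{241017982} \approx 1.7372 \cdot 10^{-5}$)
$f{\left(q{\left(2,12 \right)},51 \right)} - Q = - \frac{40}{-12} - \frac{4187}{241017982} = \left(-40\right) \left(- \frac{1}{12}\right) - \frac{4187}{241017982} = \frac{10}{3} - \frac{4187}{241017982} = \frac{2410167259}{723053946}$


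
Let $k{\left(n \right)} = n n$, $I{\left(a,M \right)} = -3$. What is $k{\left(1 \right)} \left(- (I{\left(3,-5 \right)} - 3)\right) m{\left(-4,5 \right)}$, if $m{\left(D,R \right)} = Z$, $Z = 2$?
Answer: $12$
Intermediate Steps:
$m{\left(D,R \right)} = 2$
$k{\left(n \right)} = n^{2}$
$k{\left(1 \right)} \left(- (I{\left(3,-5 \right)} - 3)\right) m{\left(-4,5 \right)} = 1^{2} \left(- (-3 - 3)\right) 2 = 1 \left(\left(-1\right) \left(-6\right)\right) 2 = 1 \cdot 6 \cdot 2 = 6 \cdot 2 = 12$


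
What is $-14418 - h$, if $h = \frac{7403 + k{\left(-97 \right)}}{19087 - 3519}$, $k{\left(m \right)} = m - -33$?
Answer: $- \frac{224466763}{15568} \approx -14418.0$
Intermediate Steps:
$k{\left(m \right)} = 33 + m$ ($k{\left(m \right)} = m + 33 = 33 + m$)
$h = \frac{7339}{15568}$ ($h = \frac{7403 + \left(33 - 97\right)}{19087 - 3519} = \frac{7403 - 64}{15568} = 7339 \cdot \frac{1}{15568} = \frac{7339}{15568} \approx 0.47142$)
$-14418 - h = -14418 - \frac{7339}{15568} = - \frac{224466763}{15568}$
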